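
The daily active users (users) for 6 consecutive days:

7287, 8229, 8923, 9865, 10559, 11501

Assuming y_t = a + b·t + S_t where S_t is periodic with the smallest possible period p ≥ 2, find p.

2

First differences y_{t+1} − y_t: 942, 694, 942, 694, 942, …
The difference pattern repeats every 2 terms and not for any smaller step, so p = 2.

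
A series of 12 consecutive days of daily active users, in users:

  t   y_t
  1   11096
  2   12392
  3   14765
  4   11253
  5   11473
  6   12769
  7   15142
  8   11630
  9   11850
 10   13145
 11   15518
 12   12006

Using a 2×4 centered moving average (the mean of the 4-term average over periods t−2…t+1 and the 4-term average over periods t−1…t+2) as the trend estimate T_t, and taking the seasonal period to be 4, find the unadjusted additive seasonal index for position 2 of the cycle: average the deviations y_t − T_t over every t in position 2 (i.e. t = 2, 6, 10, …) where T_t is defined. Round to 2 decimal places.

62.44

Season position 2 occurs at t = 6, 10 (where T_t is defined).
t=6: T_6 = 12706.3750; y_6 − T_6 = 12769 − 12706.3750 = 62.6250
t=10: T_10 = 13082.7500; y_10 − T_10 = 13145 − 13082.7500 = 62.2500
Mean deviation: (62.6250 + 62.2500) / 2 = 62.44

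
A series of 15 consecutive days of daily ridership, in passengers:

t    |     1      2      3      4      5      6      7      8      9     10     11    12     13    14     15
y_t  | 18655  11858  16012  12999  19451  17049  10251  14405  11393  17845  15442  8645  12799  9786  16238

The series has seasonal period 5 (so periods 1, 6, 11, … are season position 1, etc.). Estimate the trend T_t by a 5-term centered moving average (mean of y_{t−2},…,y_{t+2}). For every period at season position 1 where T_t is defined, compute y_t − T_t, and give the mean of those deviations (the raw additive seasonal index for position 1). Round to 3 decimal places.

2217.600

Season position 1 occurs at t = 6, 11 (where T_t is defined).
t=6: T_6 = 14831.00000; y_6 − T_6 = 17049 − 14831.00000 = 2218.00000
t=11: T_11 = 13224.80000; y_11 − T_11 = 15442 − 13224.80000 = 2217.20000
Mean deviation: (2218.00000 + 2217.20000) / 2 = 2217.600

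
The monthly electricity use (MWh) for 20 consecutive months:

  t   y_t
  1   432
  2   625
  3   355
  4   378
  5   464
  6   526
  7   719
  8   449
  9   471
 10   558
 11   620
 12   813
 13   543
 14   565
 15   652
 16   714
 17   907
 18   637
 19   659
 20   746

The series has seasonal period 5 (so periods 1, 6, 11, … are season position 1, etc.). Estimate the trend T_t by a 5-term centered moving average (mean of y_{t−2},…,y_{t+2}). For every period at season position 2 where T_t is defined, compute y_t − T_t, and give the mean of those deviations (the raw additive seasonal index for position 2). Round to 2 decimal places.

193.20

Season position 2 occurs at t = 7, 12, 17 (where T_t is defined).
t=7: T_7 = 525.8000; y_7 − T_7 = 719 − 525.8000 = 193.2000
t=12: T_12 = 619.8000; y_12 − T_12 = 813 − 619.8000 = 193.2000
t=17: T_17 = 713.8000; y_17 − T_17 = 907 − 713.8000 = 193.2000
Mean deviation: (193.2000 + 193.2000 + 193.2000) / 3 = 193.20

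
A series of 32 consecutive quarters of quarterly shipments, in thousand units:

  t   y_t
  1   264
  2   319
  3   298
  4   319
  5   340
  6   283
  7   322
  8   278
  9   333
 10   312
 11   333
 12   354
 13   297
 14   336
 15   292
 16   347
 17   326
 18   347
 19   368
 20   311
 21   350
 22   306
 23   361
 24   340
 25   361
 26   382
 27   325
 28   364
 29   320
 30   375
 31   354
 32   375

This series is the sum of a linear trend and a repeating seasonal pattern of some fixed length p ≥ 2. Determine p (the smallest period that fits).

First differences y_{t+1} − y_t: 55, -21, 21, 21, -57, 39, -44, 55, -21, 21, 21, -57, 39, -44, 55, -21, …
The difference pattern repeats every 7 terms and not for any smaller step, so p = 7.

7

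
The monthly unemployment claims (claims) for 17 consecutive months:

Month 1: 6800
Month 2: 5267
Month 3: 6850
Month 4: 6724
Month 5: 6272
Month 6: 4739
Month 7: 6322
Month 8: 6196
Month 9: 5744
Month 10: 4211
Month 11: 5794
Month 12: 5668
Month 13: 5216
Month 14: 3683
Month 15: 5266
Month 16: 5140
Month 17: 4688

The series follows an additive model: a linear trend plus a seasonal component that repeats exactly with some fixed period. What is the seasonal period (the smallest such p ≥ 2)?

4

First differences y_{t+1} − y_t: -1533, 1583, -126, -452, -1533, 1583, -126, -452, -1533, 1583, …
The difference pattern repeats every 4 terms and not for any smaller step, so p = 4.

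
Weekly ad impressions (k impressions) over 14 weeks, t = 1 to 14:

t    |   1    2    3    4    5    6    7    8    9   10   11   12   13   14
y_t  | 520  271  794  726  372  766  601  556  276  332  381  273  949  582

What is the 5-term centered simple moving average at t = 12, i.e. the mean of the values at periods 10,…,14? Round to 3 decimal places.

503.400

Sum of periods 10–14: 332 + 381 + 273 + 949 + 582 = 2517
Divide by 5: 2517 / 5 = 503.400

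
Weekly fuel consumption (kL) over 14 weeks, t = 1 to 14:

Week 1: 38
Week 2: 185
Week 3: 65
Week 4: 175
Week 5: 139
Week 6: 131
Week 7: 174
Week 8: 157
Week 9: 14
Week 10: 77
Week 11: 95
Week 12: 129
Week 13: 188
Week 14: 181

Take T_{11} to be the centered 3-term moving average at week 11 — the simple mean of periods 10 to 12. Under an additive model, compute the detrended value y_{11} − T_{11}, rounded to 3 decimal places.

-5.333

Trend T_11 = (77 + 95 + 129) / 3 = 301/3 = 100.33333
Detrended value: 95 − 100.33333 = -5.333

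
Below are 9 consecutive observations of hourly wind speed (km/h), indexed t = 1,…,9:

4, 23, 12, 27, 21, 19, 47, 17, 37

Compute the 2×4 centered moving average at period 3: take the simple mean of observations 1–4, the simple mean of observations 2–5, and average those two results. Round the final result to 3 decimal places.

Sum over 1–4: 4 + 23 + 12 + 27 = 66
Sum over 2–5: 23 + 12 + 27 + 21 = 83
CMA at t=3 = (66 + 83) / (2·4) = 149 / 8 = 18.625

18.625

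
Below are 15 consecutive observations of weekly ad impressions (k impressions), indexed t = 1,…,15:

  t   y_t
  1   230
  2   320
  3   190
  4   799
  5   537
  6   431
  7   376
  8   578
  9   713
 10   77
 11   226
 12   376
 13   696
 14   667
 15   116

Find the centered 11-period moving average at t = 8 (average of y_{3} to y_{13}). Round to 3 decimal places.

454.455

Sum of periods 3–13: 190 + 799 + 537 + 431 + 376 + 578 + 713 + 77 + 226 + 376 + 696 = 4999
Divide by 11: 4999 / 11 = 454.455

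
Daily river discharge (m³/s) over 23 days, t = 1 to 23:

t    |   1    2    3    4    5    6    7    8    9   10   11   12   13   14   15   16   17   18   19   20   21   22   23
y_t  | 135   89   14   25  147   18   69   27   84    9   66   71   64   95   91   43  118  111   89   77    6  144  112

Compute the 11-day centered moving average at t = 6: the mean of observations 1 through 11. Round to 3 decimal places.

Sum of periods 1–11: 135 + 89 + 14 + 25 + 147 + 18 + 69 + 27 + 84 + 9 + 66 = 683
Divide by 11: 683 / 11 = 62.091

62.091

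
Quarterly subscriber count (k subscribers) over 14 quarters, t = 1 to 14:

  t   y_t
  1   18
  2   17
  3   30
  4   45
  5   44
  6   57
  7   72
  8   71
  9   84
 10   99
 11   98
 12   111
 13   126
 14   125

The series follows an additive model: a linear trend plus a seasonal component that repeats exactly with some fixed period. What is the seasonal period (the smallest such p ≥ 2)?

First differences y_{t+1} − y_t: -1, 13, 15, -1, 13, 15, -1, 13, …
The difference pattern repeats every 3 terms and not for any smaller step, so p = 3.

3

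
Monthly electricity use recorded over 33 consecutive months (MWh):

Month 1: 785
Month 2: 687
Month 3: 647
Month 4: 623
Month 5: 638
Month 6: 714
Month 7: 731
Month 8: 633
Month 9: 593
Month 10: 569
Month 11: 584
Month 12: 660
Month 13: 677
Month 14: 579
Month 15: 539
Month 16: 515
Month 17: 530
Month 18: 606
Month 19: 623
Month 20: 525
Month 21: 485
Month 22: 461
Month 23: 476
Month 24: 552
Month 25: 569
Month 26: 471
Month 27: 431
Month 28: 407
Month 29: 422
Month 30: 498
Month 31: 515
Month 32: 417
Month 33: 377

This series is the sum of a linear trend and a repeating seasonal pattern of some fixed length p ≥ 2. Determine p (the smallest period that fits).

First differences y_{t+1} − y_t: -98, -40, -24, 15, 76, 17, -98, -40, -24, 15, 76, 17, -98, -40, …
The difference pattern repeats every 6 terms and not for any smaller step, so p = 6.

6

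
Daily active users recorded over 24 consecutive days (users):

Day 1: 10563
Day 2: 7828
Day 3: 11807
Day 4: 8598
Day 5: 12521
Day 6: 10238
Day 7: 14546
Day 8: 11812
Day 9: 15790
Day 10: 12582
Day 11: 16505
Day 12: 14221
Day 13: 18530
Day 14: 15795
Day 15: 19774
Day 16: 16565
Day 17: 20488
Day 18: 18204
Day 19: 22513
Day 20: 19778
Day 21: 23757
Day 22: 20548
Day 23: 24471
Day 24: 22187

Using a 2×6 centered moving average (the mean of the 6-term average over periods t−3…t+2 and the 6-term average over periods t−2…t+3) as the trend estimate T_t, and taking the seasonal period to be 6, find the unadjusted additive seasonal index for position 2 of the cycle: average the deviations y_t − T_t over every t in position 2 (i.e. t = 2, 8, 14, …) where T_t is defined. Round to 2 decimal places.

Season position 2 occurs at t = 8, 14, 20 (where T_t is defined).
t=8: T_8 = 13246.8333; y_8 − T_8 = 11812 − 13246.8333 = -1434.8333
t=14: T_14 = 17230.2500; y_14 − T_14 = 15795 − 17230.2500 = -1435.2500
t=20: T_20 = 21213.2500; y_20 − T_20 = 19778 − 21213.2500 = -1435.2500
Mean deviation: (-1434.8333 + -1435.2500 + -1435.2500) / 3 = -1435.11

-1435.11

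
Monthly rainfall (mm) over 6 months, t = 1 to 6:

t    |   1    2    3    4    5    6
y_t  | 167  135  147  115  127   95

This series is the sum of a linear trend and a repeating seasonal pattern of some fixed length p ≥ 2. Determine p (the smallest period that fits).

2

First differences y_{t+1} − y_t: -32, 12, -32, 12, -32, …
The difference pattern repeats every 2 terms and not for any smaller step, so p = 2.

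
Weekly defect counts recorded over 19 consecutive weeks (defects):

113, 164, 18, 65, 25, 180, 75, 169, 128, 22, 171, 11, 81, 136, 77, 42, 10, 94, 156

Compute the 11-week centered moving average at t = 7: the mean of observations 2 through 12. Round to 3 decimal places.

Sum of periods 2–12: 164 + 18 + 65 + 25 + 180 + 75 + 169 + 128 + 22 + 171 + 11 = 1028
Divide by 11: 1028 / 11 = 93.455

93.455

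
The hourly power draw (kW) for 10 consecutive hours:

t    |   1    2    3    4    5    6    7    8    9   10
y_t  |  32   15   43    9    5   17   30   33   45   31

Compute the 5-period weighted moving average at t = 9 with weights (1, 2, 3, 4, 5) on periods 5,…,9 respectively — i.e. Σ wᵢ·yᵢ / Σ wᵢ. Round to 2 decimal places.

Weighted sum: 1·5 + 2·17 + 3·30 + 4·33 + 5·45 = 5 + 34 + 90 + 132 + 225 = 486
Weight total: 1 + 2 + 3 + 4 + 5 = 15
WMA = 486 / 15 = 32.40

32.40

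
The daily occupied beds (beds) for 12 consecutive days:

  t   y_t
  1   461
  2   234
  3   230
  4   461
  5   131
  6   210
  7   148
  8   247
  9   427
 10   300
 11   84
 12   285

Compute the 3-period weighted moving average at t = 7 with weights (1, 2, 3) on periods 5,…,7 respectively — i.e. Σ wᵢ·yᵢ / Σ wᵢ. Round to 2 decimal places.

Weighted sum: 1·131 + 2·210 + 3·148 = 131 + 420 + 444 = 995
Weight total: 1 + 2 + 3 = 6
WMA = 995 / 6 = 165.83

165.83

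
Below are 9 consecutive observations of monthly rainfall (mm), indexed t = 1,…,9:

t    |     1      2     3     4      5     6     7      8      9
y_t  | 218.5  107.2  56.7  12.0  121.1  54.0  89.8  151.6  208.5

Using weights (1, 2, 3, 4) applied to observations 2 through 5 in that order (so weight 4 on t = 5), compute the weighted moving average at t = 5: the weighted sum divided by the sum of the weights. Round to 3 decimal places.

Weighted sum: 1·107.2 + 2·56.7 + 3·12.0 + 4·121.1 = 107.2 + 113.4 + 36.0 + 484.4 = 741.0
Weight total: 1 + 2 + 3 + 4 = 10
WMA = 741.0 / 10 = 74.100

74.100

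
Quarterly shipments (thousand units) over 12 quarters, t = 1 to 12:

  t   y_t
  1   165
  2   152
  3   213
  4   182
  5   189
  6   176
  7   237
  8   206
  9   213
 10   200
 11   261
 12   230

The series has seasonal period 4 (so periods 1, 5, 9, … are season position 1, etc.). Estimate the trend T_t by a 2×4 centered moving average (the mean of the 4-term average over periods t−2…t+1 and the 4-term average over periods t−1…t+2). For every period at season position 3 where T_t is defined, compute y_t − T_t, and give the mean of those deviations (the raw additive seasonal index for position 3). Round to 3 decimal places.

32.000

Season position 3 occurs at t = 3, 7 (where T_t is defined).
t=3: T_3 = 181.00000; y_3 − T_3 = 213 − 181.00000 = 32.00000
t=7: T_7 = 205.00000; y_7 − T_7 = 237 − 205.00000 = 32.00000
Mean deviation: (32.00000 + 32.00000) / 2 = 32.000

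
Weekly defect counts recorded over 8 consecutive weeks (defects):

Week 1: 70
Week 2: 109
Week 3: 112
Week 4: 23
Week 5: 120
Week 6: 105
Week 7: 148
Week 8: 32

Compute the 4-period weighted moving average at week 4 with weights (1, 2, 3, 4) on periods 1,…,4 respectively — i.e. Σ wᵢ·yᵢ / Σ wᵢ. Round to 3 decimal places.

71.600

Weighted sum: 1·70 + 2·109 + 3·112 + 4·23 = 70 + 218 + 336 + 92 = 716
Weight total: 1 + 2 + 3 + 4 = 10
WMA = 716 / 10 = 71.600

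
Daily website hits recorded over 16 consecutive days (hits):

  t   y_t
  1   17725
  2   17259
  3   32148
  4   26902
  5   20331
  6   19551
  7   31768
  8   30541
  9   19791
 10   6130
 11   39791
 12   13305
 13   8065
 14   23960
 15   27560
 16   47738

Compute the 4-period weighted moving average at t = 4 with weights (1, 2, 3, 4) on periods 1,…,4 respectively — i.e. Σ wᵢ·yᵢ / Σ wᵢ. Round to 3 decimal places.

Weighted sum: 1·17725 + 2·17259 + 3·32148 + 4·26902 = 17725 + 34518 + 96444 + 107608 = 256295
Weight total: 1 + 2 + 3 + 4 = 10
WMA = 256295 / 10 = 25629.500

25629.500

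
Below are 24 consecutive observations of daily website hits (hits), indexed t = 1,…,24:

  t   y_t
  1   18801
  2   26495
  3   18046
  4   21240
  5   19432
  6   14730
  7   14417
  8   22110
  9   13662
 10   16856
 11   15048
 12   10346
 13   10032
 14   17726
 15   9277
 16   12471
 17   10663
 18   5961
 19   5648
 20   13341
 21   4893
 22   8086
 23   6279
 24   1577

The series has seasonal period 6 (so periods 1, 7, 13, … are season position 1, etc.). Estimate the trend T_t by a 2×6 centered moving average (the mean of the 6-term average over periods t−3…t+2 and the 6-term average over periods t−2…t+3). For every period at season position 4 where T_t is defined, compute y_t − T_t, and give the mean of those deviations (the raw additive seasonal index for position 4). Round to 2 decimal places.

1814.75

Season position 4 occurs at t = 4, 10, 16 (where T_t is defined).
t=4: T_4 = 19425.3333; y_4 − T_4 = 21240 − 19425.3333 = 1814.6667
t=10: T_10 = 15041.0833; y_10 − T_10 = 16856 − 15041.0833 = 1814.9167
t=16: T_16 = 10656.3333; y_16 − T_16 = 12471 − 10656.3333 = 1814.6667
Mean deviation: (1814.6667 + 1814.9167 + 1814.6667) / 3 = 1814.75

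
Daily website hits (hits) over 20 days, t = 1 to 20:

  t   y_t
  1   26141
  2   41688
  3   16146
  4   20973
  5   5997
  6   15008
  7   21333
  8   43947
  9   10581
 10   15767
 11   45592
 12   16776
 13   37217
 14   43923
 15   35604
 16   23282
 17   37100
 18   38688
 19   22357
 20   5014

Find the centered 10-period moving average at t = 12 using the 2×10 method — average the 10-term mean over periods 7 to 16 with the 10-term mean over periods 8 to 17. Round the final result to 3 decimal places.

30190.550

Sum over 7–16: 21333 + 43947 + 10581 + 15767 + 45592 + 16776 + 37217 + 43923 + 35604 + 23282 = 294022
Sum over 8–17: 43947 + 10581 + 15767 + 45592 + 16776 + 37217 + 43923 + 35604 + 23282 + 37100 = 309789
CMA at t=12 = (294022 + 309789) / (2·10) = 603811 / 20 = 30190.550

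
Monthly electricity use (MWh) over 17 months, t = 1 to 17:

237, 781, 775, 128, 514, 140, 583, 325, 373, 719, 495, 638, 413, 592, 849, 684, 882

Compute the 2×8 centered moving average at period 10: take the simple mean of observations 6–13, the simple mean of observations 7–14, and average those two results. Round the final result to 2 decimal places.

489.00

Sum over 6–13: 140 + 583 + 325 + 373 + 719 + 495 + 638 + 413 = 3686
Sum over 7–14: 583 + 325 + 373 + 719 + 495 + 638 + 413 + 592 = 4138
CMA at t=10 = (3686 + 4138) / (2·8) = 7824 / 16 = 489.00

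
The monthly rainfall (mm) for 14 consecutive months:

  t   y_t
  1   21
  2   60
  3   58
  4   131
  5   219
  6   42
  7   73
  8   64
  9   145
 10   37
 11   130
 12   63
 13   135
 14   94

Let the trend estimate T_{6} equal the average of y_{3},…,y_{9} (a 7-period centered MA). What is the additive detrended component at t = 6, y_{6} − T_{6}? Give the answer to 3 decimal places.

Trend T_6 = (58 + 131 + 219 + 42 + 73 + 64 + 145) / 7 = 732/7 = 104.57143
Detrended value: 42 − 104.57143 = -62.571

-62.571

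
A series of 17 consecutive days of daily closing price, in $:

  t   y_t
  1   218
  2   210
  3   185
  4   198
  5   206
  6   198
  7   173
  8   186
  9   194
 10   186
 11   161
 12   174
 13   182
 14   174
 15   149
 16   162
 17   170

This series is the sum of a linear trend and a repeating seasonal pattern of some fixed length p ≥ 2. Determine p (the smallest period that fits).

First differences y_{t+1} − y_t: -8, -25, 13, 8, -8, -25, 13, 8, -8, -25, …
The difference pattern repeats every 4 terms and not for any smaller step, so p = 4.

4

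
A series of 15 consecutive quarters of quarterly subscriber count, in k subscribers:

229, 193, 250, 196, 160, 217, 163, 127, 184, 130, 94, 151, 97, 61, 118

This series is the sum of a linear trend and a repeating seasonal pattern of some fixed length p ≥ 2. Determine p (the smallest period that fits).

First differences y_{t+1} − y_t: -36, 57, -54, -36, 57, -54, -36, 57, …
The difference pattern repeats every 3 terms and not for any smaller step, so p = 3.

3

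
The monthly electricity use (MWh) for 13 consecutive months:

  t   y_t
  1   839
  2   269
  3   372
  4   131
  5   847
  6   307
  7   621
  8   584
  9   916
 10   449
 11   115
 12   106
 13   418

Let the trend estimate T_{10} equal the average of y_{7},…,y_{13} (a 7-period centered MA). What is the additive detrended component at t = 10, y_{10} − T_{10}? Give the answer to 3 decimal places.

Trend T_10 = (621 + 584 + 916 + 449 + 115 + 106 + 418) / 7 = 3209/7 = 458.42857
Detrended value: 449 − 458.42857 = -9.429

-9.429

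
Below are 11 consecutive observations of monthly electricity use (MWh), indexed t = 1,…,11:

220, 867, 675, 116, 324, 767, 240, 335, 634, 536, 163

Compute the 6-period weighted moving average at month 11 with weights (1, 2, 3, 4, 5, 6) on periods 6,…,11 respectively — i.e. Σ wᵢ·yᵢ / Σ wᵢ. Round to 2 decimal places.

Weighted sum: 1·767 + 2·240 + 3·335 + 4·634 + 5·536 + 6·163 = 767 + 480 + 1005 + 2536 + 2680 + 978 = 8446
Weight total: 1 + 2 + 3 + 4 + 5 + 6 = 21
WMA = 8446 / 21 = 402.19

402.19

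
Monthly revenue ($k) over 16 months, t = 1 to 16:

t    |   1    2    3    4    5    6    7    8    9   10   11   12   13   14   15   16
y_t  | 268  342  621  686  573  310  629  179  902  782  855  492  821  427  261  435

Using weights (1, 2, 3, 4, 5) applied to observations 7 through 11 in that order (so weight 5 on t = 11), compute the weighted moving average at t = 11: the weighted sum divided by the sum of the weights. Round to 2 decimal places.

Weighted sum: 1·629 + 2·179 + 3·902 + 4·782 + 5·855 = 629 + 358 + 2706 + 3128 + 4275 = 11096
Weight total: 1 + 2 + 3 + 4 + 5 = 15
WMA = 11096 / 15 = 739.73

739.73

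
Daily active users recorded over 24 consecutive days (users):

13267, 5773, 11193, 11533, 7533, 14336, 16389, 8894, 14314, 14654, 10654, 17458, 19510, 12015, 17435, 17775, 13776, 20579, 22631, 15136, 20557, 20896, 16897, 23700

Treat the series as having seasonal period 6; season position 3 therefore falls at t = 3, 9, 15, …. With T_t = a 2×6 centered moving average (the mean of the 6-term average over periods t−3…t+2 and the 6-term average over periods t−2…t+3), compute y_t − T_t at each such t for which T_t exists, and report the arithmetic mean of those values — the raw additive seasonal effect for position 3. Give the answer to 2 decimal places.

847.11

Season position 3 occurs at t = 9, 15, 21 (where T_t is defined).
t=9: T_9 = 13467.0000; y_9 − T_9 = 14314 − 13467.0000 = 847.0000
t=15: T_15 = 16588.2500; y_15 − T_15 = 17435 − 16588.2500 = 846.7500
t=21: T_21 = 19709.4167; y_21 − T_21 = 20557 − 19709.4167 = 847.5833
Mean deviation: (847.0000 + 846.7500 + 847.5833) / 3 = 847.11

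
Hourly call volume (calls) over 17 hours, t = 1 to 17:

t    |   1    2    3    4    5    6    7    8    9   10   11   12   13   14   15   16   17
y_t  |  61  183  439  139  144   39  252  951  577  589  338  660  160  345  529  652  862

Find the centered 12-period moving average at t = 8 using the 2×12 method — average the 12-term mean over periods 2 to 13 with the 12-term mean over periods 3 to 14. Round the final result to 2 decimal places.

Sum over 2–13: 183 + 439 + 139 + 144 + 39 + 252 + 951 + 577 + 589 + 338 + 660 + 160 = 4471
Sum over 3–14: 439 + 139 + 144 + 39 + 252 + 951 + 577 + 589 + 338 + 660 + 160 + 345 = 4633
CMA at t=8 = (4471 + 4633) / (2·12) = 9104 / 24 = 379.33

379.33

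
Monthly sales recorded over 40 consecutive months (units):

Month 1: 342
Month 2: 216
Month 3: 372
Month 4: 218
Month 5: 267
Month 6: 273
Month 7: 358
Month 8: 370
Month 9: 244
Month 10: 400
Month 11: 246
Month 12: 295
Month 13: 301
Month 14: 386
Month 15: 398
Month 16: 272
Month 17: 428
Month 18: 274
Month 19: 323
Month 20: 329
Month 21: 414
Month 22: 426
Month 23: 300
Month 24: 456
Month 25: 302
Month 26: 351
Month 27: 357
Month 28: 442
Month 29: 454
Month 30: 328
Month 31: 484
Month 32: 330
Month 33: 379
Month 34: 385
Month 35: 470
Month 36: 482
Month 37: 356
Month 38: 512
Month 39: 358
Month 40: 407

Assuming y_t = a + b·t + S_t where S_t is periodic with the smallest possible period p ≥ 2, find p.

First differences y_{t+1} − y_t: -126, 156, -154, 49, 6, 85, 12, -126, 156, -154, 49, 6, 85, 12, -126, 156, …
The difference pattern repeats every 7 terms and not for any smaller step, so p = 7.

7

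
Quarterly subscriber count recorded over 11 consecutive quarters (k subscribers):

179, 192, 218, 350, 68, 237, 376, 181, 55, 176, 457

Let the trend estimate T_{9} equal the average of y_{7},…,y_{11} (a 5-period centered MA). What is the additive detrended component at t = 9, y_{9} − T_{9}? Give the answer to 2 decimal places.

-194.00

Trend T_9 = (376 + 181 + 55 + 176 + 457) / 5 = 1245/5 = 249.0000
Detrended value: 55 − 249.0000 = -194.00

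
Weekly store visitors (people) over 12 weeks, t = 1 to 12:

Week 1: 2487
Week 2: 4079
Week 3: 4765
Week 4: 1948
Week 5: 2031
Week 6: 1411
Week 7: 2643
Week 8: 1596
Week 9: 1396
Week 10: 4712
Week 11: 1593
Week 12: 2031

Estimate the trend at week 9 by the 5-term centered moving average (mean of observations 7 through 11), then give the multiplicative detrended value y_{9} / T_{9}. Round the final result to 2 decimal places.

Trend T_9 = (2643 + 1596 + 1396 + 4712 + 1593) / 5 = 11940/5 = 2388.0000
Ratio to trend: 1396 / 2388.0000 = 0.58

0.58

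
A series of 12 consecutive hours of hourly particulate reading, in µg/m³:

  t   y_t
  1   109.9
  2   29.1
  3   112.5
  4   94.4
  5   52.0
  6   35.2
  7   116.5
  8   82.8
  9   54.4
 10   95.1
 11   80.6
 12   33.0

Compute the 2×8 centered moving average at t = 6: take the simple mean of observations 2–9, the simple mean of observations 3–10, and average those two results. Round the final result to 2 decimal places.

Sum over 2–9: 29.1 + 112.5 + 94.4 + 52.0 + 35.2 + 116.5 + 82.8 + 54.4 = 576.9
Sum over 3–10: 112.5 + 94.4 + 52.0 + 35.2 + 116.5 + 82.8 + 54.4 + 95.1 = 642.9
CMA at t=6 = (576.9 + 642.9) / (2·8) = 1219.8 / 16 = 76.24

76.24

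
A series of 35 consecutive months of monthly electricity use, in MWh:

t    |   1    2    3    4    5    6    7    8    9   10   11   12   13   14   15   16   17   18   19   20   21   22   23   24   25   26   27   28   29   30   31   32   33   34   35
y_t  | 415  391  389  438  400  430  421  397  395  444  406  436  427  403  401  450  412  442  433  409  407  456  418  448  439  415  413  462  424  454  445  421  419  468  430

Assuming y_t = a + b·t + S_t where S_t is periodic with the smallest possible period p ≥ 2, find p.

6

First differences y_{t+1} − y_t: -24, -2, 49, -38, 30, -9, -24, -2, 49, -38, 30, -9, -24, -2, …
The difference pattern repeats every 6 terms and not for any smaller step, so p = 6.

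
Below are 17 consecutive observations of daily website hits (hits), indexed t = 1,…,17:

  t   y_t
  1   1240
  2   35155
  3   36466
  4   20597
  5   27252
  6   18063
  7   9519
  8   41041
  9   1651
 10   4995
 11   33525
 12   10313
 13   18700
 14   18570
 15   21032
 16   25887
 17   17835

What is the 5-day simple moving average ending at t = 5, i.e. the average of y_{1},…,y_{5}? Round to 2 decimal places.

24142.00

Sum of periods 1–5: 1240 + 35155 + 36466 + 20597 + 27252 = 120710
Divide by 5: 120710 / 5 = 24142.00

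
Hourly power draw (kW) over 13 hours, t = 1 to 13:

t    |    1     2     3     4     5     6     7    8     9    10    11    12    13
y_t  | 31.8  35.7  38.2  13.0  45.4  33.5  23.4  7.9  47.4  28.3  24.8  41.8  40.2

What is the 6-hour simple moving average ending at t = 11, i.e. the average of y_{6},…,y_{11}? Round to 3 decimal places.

Sum of periods 6–11: 33.5 + 23.4 + 7.9 + 47.4 + 28.3 + 24.8 = 165.3
Divide by 6: 165.3 / 6 = 27.550

27.550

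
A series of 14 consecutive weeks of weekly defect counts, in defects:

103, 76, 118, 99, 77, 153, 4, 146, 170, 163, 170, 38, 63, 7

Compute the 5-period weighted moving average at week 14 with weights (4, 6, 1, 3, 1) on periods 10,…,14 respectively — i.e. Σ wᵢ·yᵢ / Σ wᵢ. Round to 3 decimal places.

127.067

Weighted sum: 4·163 + 6·170 + 1·38 + 3·63 + 1·7 = 652 + 1020 + 38 + 189 + 7 = 1906
Weight total: 4 + 6 + 1 + 3 + 1 = 15
WMA = 1906 / 15 = 127.067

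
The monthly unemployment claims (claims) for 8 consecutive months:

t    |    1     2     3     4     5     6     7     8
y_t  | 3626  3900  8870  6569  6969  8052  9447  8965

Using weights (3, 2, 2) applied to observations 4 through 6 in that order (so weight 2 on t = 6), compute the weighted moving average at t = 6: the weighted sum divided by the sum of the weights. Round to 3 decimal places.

Weighted sum: 3·6569 + 2·6969 + 2·8052 = 19707 + 13938 + 16104 = 49749
Weight total: 3 + 2 + 2 = 7
WMA = 49749 / 7 = 7107.000

7107.000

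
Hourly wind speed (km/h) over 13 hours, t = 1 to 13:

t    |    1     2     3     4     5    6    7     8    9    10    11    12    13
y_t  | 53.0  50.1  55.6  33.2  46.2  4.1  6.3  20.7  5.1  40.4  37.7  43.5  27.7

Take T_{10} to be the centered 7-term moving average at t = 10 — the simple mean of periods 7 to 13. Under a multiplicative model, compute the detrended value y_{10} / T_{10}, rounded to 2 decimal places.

Trend T_10 = (6.3 + 20.7 + 5.1 + 40.4 + 37.7 + 43.5 + 27.7) / 7 = 181.4/7 = 25.9143
Ratio to trend: 40.4 / 25.9143 = 1.56

1.56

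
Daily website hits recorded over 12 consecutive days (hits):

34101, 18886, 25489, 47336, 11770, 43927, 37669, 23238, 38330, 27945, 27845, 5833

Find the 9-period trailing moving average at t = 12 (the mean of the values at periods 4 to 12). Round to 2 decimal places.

29321.44

Sum of periods 4–12: 47336 + 11770 + 43927 + 37669 + 23238 + 38330 + 27945 + 27845 + 5833 = 263893
Divide by 9: 263893 / 9 = 29321.44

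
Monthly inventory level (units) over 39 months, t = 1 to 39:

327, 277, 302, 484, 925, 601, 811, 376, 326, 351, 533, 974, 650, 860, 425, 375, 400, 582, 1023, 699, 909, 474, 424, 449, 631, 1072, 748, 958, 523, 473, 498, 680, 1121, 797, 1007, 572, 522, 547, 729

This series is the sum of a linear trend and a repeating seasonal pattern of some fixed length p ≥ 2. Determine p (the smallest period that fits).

First differences y_{t+1} − y_t: -50, 25, 182, 441, -324, 210, -435, -50, 25, 182, 441, -324, 210, -435, -50, 25, …
The difference pattern repeats every 7 terms and not for any smaller step, so p = 7.

7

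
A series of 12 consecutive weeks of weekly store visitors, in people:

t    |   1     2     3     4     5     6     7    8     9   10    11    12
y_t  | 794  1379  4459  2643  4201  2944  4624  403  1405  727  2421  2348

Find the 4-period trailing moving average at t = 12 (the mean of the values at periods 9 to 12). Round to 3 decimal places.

Sum of periods 9–12: 1405 + 727 + 2421 + 2348 = 6901
Divide by 4: 6901 / 4 = 1725.250

1725.250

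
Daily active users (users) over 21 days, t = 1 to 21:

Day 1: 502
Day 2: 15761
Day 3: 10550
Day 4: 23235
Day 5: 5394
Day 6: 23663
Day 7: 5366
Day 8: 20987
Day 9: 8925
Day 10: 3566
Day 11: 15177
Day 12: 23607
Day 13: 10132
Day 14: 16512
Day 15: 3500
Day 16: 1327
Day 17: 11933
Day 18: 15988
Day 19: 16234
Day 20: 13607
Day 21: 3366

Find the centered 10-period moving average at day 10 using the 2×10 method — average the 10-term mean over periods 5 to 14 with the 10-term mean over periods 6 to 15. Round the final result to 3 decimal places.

Sum over 5–14: 5394 + 23663 + 5366 + 20987 + 8925 + 3566 + 15177 + 23607 + 10132 + 16512 = 133329
Sum over 6–15: 23663 + 5366 + 20987 + 8925 + 3566 + 15177 + 23607 + 10132 + 16512 + 3500 = 131435
CMA at t=10 = (133329 + 131435) / (2·10) = 264764 / 20 = 13238.200

13238.200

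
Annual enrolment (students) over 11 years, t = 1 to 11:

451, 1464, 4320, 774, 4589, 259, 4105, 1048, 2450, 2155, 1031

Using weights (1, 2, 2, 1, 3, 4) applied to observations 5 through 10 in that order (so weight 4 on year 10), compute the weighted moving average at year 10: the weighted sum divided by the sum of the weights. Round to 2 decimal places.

2333.46

Weighted sum: 1·4589 + 2·259 + 2·4105 + 1·1048 + 3·2450 + 4·2155 = 4589 + 518 + 8210 + 1048 + 7350 + 8620 = 30335
Weight total: 1 + 2 + 2 + 1 + 3 + 4 = 13
WMA = 30335 / 13 = 2333.46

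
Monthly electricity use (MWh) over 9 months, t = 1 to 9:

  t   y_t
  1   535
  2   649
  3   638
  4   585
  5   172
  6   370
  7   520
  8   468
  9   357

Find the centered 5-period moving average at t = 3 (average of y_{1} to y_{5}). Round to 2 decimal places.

Sum of periods 1–5: 535 + 649 + 638 + 585 + 172 = 2579
Divide by 5: 2579 / 5 = 515.80

515.80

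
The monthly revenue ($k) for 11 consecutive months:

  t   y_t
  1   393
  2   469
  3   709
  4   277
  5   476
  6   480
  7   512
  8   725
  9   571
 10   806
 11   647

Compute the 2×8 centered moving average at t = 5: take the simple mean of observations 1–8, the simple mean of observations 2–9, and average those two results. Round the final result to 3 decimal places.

Sum over 1–8: 393 + 469 + 709 + 277 + 476 + 480 + 512 + 725 = 4041
Sum over 2–9: 469 + 709 + 277 + 476 + 480 + 512 + 725 + 571 = 4219
CMA at t=5 = (4041 + 4219) / (2·8) = 8260 / 16 = 516.250

516.250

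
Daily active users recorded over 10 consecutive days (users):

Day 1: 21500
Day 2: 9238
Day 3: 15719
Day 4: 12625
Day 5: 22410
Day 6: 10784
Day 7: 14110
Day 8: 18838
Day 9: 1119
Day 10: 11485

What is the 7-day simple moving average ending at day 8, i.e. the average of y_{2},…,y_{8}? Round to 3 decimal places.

14817.714

Sum of periods 2–8: 9238 + 15719 + 12625 + 22410 + 10784 + 14110 + 18838 = 103724
Divide by 7: 103724 / 7 = 14817.714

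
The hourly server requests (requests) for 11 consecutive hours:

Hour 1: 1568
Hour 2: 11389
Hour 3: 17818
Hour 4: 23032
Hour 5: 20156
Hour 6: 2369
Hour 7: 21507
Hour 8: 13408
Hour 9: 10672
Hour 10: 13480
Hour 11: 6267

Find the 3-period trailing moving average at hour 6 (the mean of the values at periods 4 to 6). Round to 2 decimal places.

15185.67

Sum of periods 4–6: 23032 + 20156 + 2369 = 45557
Divide by 3: 45557 / 3 = 15185.67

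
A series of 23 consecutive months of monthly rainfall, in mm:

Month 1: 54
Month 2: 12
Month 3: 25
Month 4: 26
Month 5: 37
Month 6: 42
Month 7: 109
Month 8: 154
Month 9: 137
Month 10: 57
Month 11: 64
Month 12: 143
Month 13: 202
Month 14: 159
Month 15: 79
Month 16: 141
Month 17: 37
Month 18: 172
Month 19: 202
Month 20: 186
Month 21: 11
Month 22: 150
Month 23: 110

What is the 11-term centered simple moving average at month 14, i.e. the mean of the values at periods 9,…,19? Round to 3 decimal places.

126.636

Sum of periods 9–19: 137 + 57 + 64 + 143 + 202 + 159 + 79 + 141 + 37 + 172 + 202 = 1393
Divide by 11: 1393 / 11 = 126.636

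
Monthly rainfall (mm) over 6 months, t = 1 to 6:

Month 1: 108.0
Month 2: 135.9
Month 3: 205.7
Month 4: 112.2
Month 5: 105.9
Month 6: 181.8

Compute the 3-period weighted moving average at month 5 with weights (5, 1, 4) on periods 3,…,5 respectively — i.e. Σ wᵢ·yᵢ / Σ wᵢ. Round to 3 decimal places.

156.430

Weighted sum: 5·205.7 + 1·112.2 + 4·105.9 = 1028.5 + 112.2 + 423.6 = 1564.3
Weight total: 5 + 1 + 4 = 10
WMA = 1564.3 / 10 = 156.430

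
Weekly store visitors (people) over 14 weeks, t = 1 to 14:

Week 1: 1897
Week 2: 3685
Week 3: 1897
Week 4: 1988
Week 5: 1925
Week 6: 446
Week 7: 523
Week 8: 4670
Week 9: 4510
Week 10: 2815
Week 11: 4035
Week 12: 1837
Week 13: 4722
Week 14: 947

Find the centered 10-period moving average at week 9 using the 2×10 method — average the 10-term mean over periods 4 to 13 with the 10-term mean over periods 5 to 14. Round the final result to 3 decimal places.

2695.050

Sum over 4–13: 1988 + 1925 + 446 + 523 + 4670 + 4510 + 2815 + 4035 + 1837 + 4722 = 27471
Sum over 5–14: 1925 + 446 + 523 + 4670 + 4510 + 2815 + 4035 + 1837 + 4722 + 947 = 26430
CMA at t=9 = (27471 + 26430) / (2·10) = 53901 / 20 = 2695.050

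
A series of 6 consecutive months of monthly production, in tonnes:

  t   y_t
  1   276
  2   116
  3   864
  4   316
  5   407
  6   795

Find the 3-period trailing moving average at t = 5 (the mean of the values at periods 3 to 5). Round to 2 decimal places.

529.00

Sum of periods 3–5: 864 + 316 + 407 = 1587
Divide by 3: 1587 / 3 = 529.00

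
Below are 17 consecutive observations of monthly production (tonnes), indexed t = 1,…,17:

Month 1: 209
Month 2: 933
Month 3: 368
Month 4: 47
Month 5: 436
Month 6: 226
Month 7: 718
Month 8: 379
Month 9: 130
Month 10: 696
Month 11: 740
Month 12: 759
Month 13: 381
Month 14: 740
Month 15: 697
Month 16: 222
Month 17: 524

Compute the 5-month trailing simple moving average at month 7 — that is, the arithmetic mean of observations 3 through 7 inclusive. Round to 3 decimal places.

359.000

Sum of periods 3–7: 368 + 47 + 436 + 226 + 718 = 1795
Divide by 5: 1795 / 5 = 359.000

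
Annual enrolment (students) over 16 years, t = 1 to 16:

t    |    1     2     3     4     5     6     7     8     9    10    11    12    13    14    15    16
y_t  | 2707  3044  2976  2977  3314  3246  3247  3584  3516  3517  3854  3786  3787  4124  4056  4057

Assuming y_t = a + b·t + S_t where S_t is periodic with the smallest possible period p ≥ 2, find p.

3

First differences y_{t+1} − y_t: 337, -68, 1, 337, -68, 1, 337, -68, …
The difference pattern repeats every 3 terms and not for any smaller step, so p = 3.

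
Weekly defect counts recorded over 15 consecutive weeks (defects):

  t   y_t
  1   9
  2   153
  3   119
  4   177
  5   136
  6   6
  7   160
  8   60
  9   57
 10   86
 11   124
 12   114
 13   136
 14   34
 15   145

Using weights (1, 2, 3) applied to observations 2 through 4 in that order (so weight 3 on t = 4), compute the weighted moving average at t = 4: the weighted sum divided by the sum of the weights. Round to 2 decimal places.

153.67

Weighted sum: 1·153 + 2·119 + 3·177 = 153 + 238 + 531 = 922
Weight total: 1 + 2 + 3 = 6
WMA = 922 / 6 = 153.67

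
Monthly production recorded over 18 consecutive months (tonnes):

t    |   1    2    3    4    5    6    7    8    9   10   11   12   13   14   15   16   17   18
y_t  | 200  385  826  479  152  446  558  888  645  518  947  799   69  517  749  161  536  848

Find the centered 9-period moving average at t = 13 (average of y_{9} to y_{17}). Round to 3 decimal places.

549.000

Sum of periods 9–17: 645 + 518 + 947 + 799 + 69 + 517 + 749 + 161 + 536 = 4941
Divide by 9: 4941 / 9 = 549.000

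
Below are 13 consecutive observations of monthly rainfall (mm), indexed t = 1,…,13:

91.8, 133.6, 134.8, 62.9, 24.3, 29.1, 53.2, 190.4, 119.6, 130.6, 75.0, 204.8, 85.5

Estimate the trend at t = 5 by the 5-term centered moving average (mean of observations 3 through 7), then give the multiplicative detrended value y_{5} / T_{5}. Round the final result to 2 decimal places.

Trend T_5 = (134.8 + 62.9 + 24.3 + 29.1 + 53.2) / 5 = 304.3/5 = 60.8600
Ratio to trend: 24.3 / 60.8600 = 0.40

0.40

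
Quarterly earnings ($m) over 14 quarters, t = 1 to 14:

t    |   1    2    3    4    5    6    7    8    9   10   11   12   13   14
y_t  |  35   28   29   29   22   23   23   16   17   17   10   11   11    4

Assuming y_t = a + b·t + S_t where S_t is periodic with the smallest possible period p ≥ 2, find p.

First differences y_{t+1} − y_t: -7, 1, 0, -7, 1, 0, -7, 1, …
The difference pattern repeats every 3 terms and not for any smaller step, so p = 3.

3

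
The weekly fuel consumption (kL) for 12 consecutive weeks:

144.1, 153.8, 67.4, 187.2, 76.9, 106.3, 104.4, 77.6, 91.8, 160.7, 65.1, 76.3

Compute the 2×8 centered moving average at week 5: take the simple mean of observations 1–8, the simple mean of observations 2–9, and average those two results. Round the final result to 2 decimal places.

Sum over 1–8: 144.1 + 153.8 + 67.4 + 187.2 + 76.9 + 106.3 + 104.4 + 77.6 = 917.7
Sum over 2–9: 153.8 + 67.4 + 187.2 + 76.9 + 106.3 + 104.4 + 77.6 + 91.8 = 865.4
CMA at t=5 = (917.7 + 865.4) / (2·8) = 1783.1 / 16 = 111.44

111.44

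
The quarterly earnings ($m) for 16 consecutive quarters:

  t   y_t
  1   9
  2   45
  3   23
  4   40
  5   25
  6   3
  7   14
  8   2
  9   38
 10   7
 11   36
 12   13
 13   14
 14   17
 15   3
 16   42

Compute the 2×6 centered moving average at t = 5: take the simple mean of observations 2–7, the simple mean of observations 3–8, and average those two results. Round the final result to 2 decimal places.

Sum over 2–7: 45 + 23 + 40 + 25 + 3 + 14 = 150
Sum over 3–8: 23 + 40 + 25 + 3 + 14 + 2 = 107
CMA at t=5 = (150 + 107) / (2·6) = 257 / 12 = 21.42

21.42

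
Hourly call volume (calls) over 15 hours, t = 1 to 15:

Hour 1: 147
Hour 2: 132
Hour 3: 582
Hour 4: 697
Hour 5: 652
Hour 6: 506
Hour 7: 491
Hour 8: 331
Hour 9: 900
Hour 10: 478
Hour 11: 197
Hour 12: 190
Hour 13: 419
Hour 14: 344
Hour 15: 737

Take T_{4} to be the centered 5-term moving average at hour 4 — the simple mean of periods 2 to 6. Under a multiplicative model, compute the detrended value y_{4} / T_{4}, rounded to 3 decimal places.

1.357

Trend T_4 = (132 + 582 + 697 + 652 + 506) / 5 = 2569/5 = 513.80000
Ratio to trend: 697 / 513.80000 = 1.357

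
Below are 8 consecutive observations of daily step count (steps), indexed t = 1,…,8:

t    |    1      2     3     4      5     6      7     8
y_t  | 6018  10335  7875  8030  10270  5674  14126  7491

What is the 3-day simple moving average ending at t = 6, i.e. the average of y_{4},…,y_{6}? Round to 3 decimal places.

7991.333

Sum of periods 4–6: 8030 + 10270 + 5674 = 23974
Divide by 3: 23974 / 3 = 7991.333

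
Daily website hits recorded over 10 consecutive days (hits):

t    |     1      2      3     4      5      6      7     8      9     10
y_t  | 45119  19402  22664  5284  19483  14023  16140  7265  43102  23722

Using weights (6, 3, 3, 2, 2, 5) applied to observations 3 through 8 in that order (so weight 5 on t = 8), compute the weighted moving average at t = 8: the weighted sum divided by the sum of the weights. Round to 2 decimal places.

Weighted sum: 6·22664 + 3·5284 + 3·19483 + 2·14023 + 2·16140 + 5·7265 = 135984 + 15852 + 58449 + 28046 + 32280 + 36325 = 306936
Weight total: 6 + 3 + 3 + 2 + 2 + 5 = 21
WMA = 306936 / 21 = 14616.00

14616.00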